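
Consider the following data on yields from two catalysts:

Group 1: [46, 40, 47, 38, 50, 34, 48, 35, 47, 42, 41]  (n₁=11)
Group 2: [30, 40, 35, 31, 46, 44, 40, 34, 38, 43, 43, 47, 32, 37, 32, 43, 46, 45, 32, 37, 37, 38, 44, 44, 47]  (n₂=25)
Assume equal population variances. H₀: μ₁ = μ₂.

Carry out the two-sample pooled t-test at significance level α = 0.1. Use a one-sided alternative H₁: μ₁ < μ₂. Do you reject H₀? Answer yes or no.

x̄₁=42.545, s₁=5.447, n₁=11
x̄₂=39.400, s₂=5.515, n₂=25
s_p² = [10·5.447² + 24·5.515²]/34 = 30.1979
SE = √(s_p²·(1/11+1/25)) = 1.9883
t = (42.545−39.400)/1.9883 = 1.5820
df = 34
p-value (one-sided, H₁ less) = 0.93855
At α=0.1: p ≥ α → fail to reject H₀

reject H₀: no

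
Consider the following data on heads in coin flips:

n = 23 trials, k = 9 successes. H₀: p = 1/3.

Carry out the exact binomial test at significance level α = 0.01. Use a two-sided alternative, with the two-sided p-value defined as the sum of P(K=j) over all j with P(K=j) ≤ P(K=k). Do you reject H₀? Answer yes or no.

reject H₀: no

Exact binomial: n=23, k=9, p₀=1/3=0.3333
P(X=j) = C(n,j)·p₀^j·(1−p₀)^(n−j); p = Σ P(X=j) over j with P(X=j) ≤ P(X=9)
p-value (two-sided) = 0.65868
At α=0.01: p ≥ α → fail to reject H₀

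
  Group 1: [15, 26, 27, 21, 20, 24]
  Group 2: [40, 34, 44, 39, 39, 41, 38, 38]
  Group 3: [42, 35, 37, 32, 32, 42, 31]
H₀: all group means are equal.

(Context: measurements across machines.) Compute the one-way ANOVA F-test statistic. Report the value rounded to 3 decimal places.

test statistic = 33.312

Group means [22.17, 39.12, 35.86], grand mean 33.190
SSB = Σnᵢ(x̄ᵢ−x̄)² = 1060.673; SSW = ΣΣ(x−x̄ᵢ)² = 286.565
MSB = 1060.673/2 = 530.3363; MSW = 286.565/18 = 15.9203
F = MSB/MSW = 33.3119
df = (2, 18)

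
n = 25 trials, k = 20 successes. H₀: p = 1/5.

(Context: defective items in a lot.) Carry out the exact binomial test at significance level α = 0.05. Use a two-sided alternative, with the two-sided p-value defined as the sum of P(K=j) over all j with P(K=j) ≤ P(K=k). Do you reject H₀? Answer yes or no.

Exact binomial: n=25, k=20, p₀=1/5=0.2000
P(X=j) = C(n,j)·p₀^j·(1−p₀)^(n−j); p = Σ P(X=j) over j with P(X=j) ≤ P(X=20)
p-value (two-sided) = 0.00000
At α=0.05: p < α → reject H₀

reject H₀: yes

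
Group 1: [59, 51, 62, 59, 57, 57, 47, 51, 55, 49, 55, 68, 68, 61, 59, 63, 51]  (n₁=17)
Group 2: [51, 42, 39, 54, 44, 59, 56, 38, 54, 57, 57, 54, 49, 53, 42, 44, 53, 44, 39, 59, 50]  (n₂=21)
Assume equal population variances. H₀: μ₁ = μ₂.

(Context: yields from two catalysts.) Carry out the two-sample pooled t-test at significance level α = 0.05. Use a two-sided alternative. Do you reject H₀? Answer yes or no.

x̄₁=57.176, s₁=6.177, n₁=17
x̄₂=49.429, s₂=6.997, n₂=21
s_p² = [16·6.177² + 20·6.997²]/36 = 44.1559
SE = √(s_p²·(1/17+1/21)) = 2.1680
t = (57.176−49.429)/2.1680 = 3.5738
df = 36
p-value (two-sided) = 0.00102
At α=0.05: p < α → reject H₀

reject H₀: yes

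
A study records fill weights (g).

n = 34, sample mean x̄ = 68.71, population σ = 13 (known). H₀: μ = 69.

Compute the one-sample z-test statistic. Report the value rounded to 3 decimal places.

SE = σ/√n = 13/√34 = 2.2295
z = (x̄−μ₀)/SE = (68.71−69)/2.2295 = -0.1301

test statistic = -0.130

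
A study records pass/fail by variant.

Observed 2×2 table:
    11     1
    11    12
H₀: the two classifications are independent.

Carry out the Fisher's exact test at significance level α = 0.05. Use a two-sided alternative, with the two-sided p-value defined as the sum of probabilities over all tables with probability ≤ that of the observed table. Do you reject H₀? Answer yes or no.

reject H₀: yes

Margins: r₁=12, r₂=23, c₁=22, c₂=13, n=35
p_obs = C(12,11)·C(23,11)/C(35,22); sum pmf over tables with pmf ≤ p_obs
p-value (two-sided) = 0.01317
At α=0.05: p < α → reject H₀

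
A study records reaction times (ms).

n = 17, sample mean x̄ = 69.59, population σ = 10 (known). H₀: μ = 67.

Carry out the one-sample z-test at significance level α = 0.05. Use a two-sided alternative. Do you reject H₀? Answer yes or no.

SE = σ/√n = 10/√17 = 2.4254
z = (x̄−μ₀)/SE = (69.59−67)/2.4254 = 1.0679
p-value (two-sided) = 0.28557
At α=0.05: p ≥ α → fail to reject H₀

reject H₀: no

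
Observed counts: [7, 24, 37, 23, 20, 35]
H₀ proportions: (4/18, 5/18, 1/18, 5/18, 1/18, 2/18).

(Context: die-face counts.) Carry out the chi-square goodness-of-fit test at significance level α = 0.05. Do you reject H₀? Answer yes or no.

reject H₀: yes

n = 146; E_i = n·p_i = [32.44, 40.56, 8.11, 40.56, 8.11, 16.22]
χ² = (7−32.44)²/32.44 + (24−40.56)²/40.56 + (37−8.11)²/8.11 + (23−40.56)²/40.56 + (20−8.11)²/8.11 + (35−16.22)²/16.22 = 176.3664
df = 5
p-value (upper-tail) = 0.00000
At α=0.05: p < α → reject H₀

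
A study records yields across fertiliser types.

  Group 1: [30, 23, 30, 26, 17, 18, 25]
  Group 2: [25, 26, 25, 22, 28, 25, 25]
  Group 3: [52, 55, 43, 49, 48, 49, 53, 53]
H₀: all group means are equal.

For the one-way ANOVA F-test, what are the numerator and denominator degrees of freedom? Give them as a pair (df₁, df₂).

k = 3 groups, N = 22 total
df = (k−1, N−k) = (3−1, 22−3) = (2, 19)

degrees of freedom = [2, 19]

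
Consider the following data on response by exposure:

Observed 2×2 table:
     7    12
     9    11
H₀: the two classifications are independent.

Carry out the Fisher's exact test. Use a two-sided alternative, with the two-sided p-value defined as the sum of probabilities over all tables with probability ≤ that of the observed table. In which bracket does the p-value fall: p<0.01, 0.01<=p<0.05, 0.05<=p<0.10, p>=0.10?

Margins: r₁=19, r₂=20, c₁=16, c₂=23, n=39
p_obs = C(19,7)·C(20,9)/C(39,16); sum pmf over tables with pmf ≤ p_obs
p-value (two-sided) = 0.74753
→ bracket: p>=0.10

p-value bracket: p>=0.10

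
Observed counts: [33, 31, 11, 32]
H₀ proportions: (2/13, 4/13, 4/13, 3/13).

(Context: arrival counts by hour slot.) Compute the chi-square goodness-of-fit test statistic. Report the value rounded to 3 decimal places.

test statistic = 33.489

n = 107; E_i = n·p_i = [16.46, 32.92, 32.92, 24.69]
χ² = (33−16.46)²/16.46 + (31−32.92)²/32.92 + (11−32.92)²/32.92 + (32−24.69)²/24.69 = 33.4891
df = 3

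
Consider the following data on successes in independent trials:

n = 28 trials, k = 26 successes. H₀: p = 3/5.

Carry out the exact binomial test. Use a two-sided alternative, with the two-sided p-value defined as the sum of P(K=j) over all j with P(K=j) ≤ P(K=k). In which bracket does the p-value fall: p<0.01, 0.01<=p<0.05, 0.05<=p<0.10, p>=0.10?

Exact binomial: n=28, k=26, p₀=3/5=0.6000
P(X=j) = C(n,j)·p₀^j·(1−p₀)^(n−j); p = Σ P(X=j) over j with P(X=j) ≤ P(X=26)
p-value (two-sided) = 0.00015
→ bracket: p<0.01

p-value bracket: p<0.01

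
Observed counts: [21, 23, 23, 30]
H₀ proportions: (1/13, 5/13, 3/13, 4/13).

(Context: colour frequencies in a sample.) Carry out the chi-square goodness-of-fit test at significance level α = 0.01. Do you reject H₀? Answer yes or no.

reject H₀: yes

n = 97; E_i = n·p_i = [7.46, 37.31, 22.38, 29.85]
χ² = (21−7.46)²/7.46 + (23−37.31)²/37.31 + (23−22.38)²/22.38 + (30−29.85)²/29.85 = 30.0694
df = 3
p-value (upper-tail) = 0.00000
At α=0.01: p < α → reject H₀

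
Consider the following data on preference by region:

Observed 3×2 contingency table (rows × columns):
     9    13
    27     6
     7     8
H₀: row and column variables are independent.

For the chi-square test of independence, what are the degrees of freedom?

df = (r−1)(c−1) = (3−1)·(2−1) = 2

degrees of freedom = 2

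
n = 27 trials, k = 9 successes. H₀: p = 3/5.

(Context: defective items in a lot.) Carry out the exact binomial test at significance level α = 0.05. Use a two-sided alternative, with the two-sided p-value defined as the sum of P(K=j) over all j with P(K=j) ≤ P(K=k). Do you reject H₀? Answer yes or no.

Exact binomial: n=27, k=9, p₀=3/5=0.6000
P(X=j) = C(n,j)·p₀^j·(1−p₀)^(n−j); p = Σ P(X=j) over j with P(X=j) ≤ P(X=9)
p-value (two-sided) = 0.00568
At α=0.05: p < α → reject H₀

reject H₀: yes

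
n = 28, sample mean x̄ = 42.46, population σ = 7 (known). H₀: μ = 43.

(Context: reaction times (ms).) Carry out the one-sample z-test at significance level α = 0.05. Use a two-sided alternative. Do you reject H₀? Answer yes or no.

reject H₀: no

SE = σ/√n = 7/√28 = 1.3229
z = (x̄−μ₀)/SE = (42.46−43)/1.3229 = -0.4082
p-value (two-sided) = 0.68313
At α=0.05: p ≥ α → fail to reject H₀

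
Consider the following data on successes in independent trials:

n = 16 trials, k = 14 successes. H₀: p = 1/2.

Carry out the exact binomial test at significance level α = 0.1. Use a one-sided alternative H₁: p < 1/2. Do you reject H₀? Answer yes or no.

reject H₀: no

Exact binomial: n=16, k=14, p₀=1/2=0.5000
P(X≤14) from Σ C(n,i)·p₀^i·(1−p₀)^(n−i)
p-value (one-sided, H₁ less) = 0.99974
At α=0.1: p ≥ α → fail to reject H₀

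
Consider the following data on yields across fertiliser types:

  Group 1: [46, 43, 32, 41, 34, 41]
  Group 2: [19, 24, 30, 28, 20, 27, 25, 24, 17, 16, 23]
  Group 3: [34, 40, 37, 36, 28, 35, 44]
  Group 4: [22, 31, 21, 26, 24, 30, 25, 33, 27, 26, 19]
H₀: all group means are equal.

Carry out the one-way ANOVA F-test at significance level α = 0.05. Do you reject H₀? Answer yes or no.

Group means [39.50, 23.00, 36.29, 25.82], grand mean 29.371
SSB = Σnᵢ(x̄ᵢ−x̄)² = 1535.606; SSW = ΣΣ(x−x̄ᵢ)² = 686.565
MSB = 1535.606/3 = 511.8688; MSW = 686.565/31 = 22.1473
F = MSB/MSW = 23.1121
df = (3, 31)
p-value (upper-tail) = 0.00000
At α=0.05: p < α → reject H₀

reject H₀: yes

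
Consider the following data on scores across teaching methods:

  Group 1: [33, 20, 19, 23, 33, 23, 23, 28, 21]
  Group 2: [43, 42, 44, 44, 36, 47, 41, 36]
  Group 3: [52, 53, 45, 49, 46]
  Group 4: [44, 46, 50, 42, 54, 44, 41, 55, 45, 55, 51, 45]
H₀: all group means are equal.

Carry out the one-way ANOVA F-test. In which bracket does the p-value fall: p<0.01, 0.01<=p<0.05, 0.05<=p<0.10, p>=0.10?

Group means [24.78, 41.62, 49.00, 47.67], grand mean 40.382
SSB = Σnᵢ(x̄ᵢ−x̄)² = 3211.932; SSW = ΣΣ(x−x̄ᵢ)² = 666.097
MSB = 3211.932/3 = 1070.6441; MSW = 666.097/30 = 22.2032
F = MSB/MSW = 48.2202
df = (3, 30)
p-value (upper-tail) = 0.00000
→ bracket: p<0.01

p-value bracket: p<0.01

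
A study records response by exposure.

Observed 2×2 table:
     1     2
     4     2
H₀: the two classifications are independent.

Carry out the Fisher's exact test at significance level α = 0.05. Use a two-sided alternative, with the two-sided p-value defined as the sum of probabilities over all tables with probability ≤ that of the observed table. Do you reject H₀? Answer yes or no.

reject H₀: no

Margins: r₁=3, r₂=6, c₁=5, c₂=4, n=9
p_obs = C(3,1)·C(6,4)/C(9,5); sum pmf over tables with pmf ≤ p_obs
p-value (two-sided) = 0.52381
At α=0.05: p ≥ α → fail to reject H₀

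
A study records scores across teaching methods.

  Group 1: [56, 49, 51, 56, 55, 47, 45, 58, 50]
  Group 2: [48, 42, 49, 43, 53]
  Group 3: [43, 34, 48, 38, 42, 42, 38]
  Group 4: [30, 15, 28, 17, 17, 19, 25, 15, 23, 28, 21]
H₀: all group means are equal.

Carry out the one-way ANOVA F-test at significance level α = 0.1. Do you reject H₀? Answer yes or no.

reject H₀: yes

Group means [51.89, 47.00, 40.71, 21.64], grand mean 38.281
SSB = Σnᵢ(x̄ᵢ−x̄)² = 5135.606; SSW = ΣΣ(x−x̄ᵢ)² = 670.863
MSB = 5135.606/3 = 1711.8686; MSW = 670.863/28 = 23.9594
F = MSB/MSW = 71.4488
df = (3, 28)
p-value (upper-tail) = 0.00000
At α=0.1: p < α → reject H₀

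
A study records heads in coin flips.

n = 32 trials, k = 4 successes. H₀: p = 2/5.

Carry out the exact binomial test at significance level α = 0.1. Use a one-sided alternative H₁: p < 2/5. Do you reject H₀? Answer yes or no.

reject H₀: yes

Exact binomial: n=32, k=4, p₀=2/5=0.4000
P(X≤4) from Σ C(n,i)·p₀^i·(1−p₀)^(n−i)
p-value (one-sided, H₁ less) = 0.00070
At α=0.1: p < α → reject H₀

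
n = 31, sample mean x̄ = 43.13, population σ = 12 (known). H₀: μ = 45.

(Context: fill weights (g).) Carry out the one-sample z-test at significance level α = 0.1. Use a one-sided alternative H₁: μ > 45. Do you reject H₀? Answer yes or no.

reject H₀: no

SE = σ/√n = 12/√31 = 2.1553
z = (x̄−μ₀)/SE = (43.13−45)/2.1553 = -0.8676
p-value (one-sided, H₁ greater) = 0.80721
At α=0.1: p ≥ α → fail to reject H₀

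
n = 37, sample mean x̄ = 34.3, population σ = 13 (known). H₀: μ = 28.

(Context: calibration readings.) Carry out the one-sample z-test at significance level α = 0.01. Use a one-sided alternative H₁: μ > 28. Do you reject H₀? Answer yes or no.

reject H₀: yes

SE = σ/√n = 13/√37 = 2.1372
z = (x̄−μ₀)/SE = (34.3−28)/2.1372 = 2.9478
p-value (one-sided, H₁ greater) = 0.00160
At α=0.01: p < α → reject H₀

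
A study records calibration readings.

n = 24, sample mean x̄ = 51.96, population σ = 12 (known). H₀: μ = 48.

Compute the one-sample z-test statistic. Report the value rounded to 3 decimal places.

test statistic = 1.617

SE = σ/√n = 12/√24 = 2.4495
z = (x̄−μ₀)/SE = (51.96−48)/2.4495 = 1.6167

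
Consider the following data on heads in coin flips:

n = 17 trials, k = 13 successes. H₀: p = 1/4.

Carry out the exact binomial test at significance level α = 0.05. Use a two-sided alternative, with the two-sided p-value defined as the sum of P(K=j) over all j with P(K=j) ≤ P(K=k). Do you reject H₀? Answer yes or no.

reject H₀: yes

Exact binomial: n=17, k=13, p₀=1/4=0.2500
P(X=j) = C(n,j)·p₀^j·(1−p₀)^(n−j); p = Σ P(X=j) over j with P(X=j) ≤ P(X=13)
p-value (two-sided) = 0.00001
At α=0.05: p < α → reject H₀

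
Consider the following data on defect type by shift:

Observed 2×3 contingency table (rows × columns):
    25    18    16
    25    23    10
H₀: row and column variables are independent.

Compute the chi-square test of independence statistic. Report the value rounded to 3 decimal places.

Row totals [59, 58], col totals [50, 41, 26], n=117
χ² = (25−25.21)²/25.21 + (18−20.68)²/20.68 + (16−13.11)²/13.11 + (25−24.79)²/24.79 + (23−20.32)²/20.32 + (10−12.89)²/12.89 = 1.9860
df = 2

test statistic = 1.986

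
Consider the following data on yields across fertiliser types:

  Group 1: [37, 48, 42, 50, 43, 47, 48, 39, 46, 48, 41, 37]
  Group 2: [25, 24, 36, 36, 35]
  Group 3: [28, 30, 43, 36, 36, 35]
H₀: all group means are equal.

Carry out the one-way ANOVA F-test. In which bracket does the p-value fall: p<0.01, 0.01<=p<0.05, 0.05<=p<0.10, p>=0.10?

p-value bracket: p<0.01

Group means [43.83, 31.20, 34.67], grand mean 38.696
SSB = Σnᵢ(x̄ᵢ−x̄)² = 695.070; SSW = ΣΣ(x−x̄ᵢ)² = 523.800
MSB = 695.070/2 = 347.5348; MSW = 523.800/20 = 26.1900
F = MSB/MSW = 13.2698
df = (2, 20)
p-value (upper-tail) = 0.00021
→ bracket: p<0.01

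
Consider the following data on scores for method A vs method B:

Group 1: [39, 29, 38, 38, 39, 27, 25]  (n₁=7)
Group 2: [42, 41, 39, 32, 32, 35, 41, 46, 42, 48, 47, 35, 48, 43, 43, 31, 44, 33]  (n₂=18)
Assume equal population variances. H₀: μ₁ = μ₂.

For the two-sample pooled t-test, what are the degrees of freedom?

degrees of freedom = 23

df = n₁ + n₂ − 2 = 7 + 18 − 2 = 23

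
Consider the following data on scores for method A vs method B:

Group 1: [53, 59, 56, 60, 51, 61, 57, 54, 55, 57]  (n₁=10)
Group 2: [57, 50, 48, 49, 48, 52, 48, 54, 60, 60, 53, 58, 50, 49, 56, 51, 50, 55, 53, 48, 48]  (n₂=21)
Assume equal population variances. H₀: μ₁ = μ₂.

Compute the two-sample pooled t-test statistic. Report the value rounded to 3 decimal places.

test statistic = 2.778

x̄₁=56.300, s₁=3.164, n₁=10
x̄₂=52.238, s₂=4.061, n₂=21
s_p² = [9·3.164² + 20·4.061²]/29 = 14.4796
SE = √(s_p²·(1/10+1/21)) = 1.4620
t = (56.300−52.238)/1.4620 = 2.7783
df = 29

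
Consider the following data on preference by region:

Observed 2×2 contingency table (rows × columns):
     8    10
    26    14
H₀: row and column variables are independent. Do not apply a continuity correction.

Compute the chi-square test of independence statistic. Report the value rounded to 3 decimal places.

Row totals [18, 40], col totals [34, 24], n=58
χ² = (8−10.55)²/10.55 + (10−7.45)²/7.45 + (26−23.45)²/23.45 + (14−16.55)²/16.55 = 2.1624
df = 1

test statistic = 2.162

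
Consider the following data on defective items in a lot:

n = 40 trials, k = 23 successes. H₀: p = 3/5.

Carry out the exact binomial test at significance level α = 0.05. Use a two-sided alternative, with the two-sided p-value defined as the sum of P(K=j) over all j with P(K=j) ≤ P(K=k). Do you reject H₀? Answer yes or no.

reject H₀: no

Exact binomial: n=40, k=23, p₀=3/5=0.6000
P(X=j) = C(n,j)·p₀^j·(1−p₀)^(n−j); p = Σ P(X=j) over j with P(X=j) ≤ P(X=23)
p-value (two-sided) = 0.74929
At α=0.05: p ≥ α → fail to reject H₀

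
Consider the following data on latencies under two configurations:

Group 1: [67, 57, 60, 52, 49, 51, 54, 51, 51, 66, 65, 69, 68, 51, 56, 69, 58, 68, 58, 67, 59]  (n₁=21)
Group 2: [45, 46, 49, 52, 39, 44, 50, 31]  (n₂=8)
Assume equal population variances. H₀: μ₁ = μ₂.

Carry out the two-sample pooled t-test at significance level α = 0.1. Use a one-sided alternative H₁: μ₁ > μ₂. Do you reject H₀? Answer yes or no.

x̄₁=59.333, s₁=7.137, n₁=21
x̄₂=44.500, s₂=6.782, n₂=8
s_p² = [20·7.137² + 7·6.782²]/27 = 49.6543
SE = √(s_p²·(1/21+1/8)) = 2.9277
t = (59.333−44.500)/2.9277 = 5.0666
df = 27
p-value (one-sided, H₁ greater) = 0.00001
At α=0.1: p < α → reject H₀

reject H₀: yes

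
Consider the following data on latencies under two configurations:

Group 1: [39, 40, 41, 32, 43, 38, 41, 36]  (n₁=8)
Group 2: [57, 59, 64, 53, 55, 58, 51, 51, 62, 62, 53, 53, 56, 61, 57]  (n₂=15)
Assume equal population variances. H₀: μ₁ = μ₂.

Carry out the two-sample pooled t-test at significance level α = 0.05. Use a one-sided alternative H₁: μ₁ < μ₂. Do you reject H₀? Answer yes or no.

x̄₁=38.750, s₁=3.454, n₁=8
x̄₂=56.800, s₂=4.178, n₂=15
s_p² = [7·3.454² + 14·4.178²]/21 = 15.6143
SE = √(s_p²·(1/8+1/15)) = 1.7300
t = (38.750−56.800)/1.7300 = -10.4338
df = 21
p-value (one-sided, H₁ less) = 0.00000
At α=0.05: p < α → reject H₀

reject H₀: yes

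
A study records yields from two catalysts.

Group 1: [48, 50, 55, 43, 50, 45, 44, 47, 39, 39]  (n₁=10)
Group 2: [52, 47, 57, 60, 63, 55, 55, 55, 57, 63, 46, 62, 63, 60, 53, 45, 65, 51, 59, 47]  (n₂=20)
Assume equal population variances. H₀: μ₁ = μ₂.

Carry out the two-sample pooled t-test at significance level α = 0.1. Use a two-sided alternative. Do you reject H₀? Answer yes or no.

reject H₀: yes

x̄₁=46.000, s₁=5.055, n₁=10
x̄₂=55.750, s₂=6.248, n₂=20
s_p² = [9·5.055² + 19·6.248²]/28 = 34.7054
SE = √(s_p²·(1/10+1/20)) = 2.2816
t = (46.000−55.750)/2.2816 = -4.2733
df = 28
p-value (two-sided) = 0.00020
At α=0.1: p < α → reject H₀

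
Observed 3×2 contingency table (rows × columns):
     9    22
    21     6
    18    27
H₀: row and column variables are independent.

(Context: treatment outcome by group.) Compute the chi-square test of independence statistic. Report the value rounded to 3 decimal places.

test statistic = 15.179

Row totals [31, 27, 45], col totals [48, 55], n=103
χ² = (9−14.45)²/14.45 + (22−16.55)²/16.55 + (21−12.58)²/12.58 + (6−14.42)²/14.42 + (18−20.97)²/20.97 + (27−24.03)²/24.03 = 15.1793
df = 2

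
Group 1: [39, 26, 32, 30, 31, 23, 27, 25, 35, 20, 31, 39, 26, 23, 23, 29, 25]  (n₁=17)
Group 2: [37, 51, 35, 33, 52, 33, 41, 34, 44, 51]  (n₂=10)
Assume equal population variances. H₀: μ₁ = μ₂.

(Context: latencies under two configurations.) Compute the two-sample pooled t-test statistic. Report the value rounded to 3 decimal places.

test statistic = -4.887

x̄₁=28.471, s₁=5.547, n₁=17
x̄₂=41.100, s₂=7.880, n₂=10
s_p² = [16·5.547² + 9·7.880²]/25 = 42.0454
SE = √(s_p²·(1/17+1/10)) = 2.5841
t = (28.471−41.100)/2.5841 = -4.8873
df = 25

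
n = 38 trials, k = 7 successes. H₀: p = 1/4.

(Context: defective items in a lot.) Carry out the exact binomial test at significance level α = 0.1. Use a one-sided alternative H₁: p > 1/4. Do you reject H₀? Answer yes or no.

Exact binomial: n=38, k=7, p₀=1/4=0.2500
P(X≥7) from Σ C(n,i)·p₀^i·(1−p₀)^(n−i)
p-value (one-sided, H₁ greater) = 0.87185
At α=0.1: p ≥ α → fail to reject H₀

reject H₀: no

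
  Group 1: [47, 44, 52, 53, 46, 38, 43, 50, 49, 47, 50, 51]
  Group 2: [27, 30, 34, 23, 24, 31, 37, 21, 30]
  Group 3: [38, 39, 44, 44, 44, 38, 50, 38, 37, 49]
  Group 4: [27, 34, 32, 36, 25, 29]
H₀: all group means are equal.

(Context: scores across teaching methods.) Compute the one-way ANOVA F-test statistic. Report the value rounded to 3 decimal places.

Group means [47.50, 28.56, 42.10, 30.50], grand mean 38.676
SSB = Σnᵢ(x̄ᵢ−x̄)² = 2374.486; SSW = ΣΣ(x−x̄ᵢ)² = 721.622
MSB = 2374.486/3 = 791.4953; MSW = 721.622/33 = 21.8673
F = MSB/MSW = 36.1953
df = (3, 33)

test statistic = 36.195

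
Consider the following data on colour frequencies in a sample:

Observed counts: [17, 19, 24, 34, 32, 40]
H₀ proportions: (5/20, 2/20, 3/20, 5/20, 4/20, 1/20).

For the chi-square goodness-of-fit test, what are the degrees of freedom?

degrees of freedom = 5

df = k − 1 = 6 − 1 = 5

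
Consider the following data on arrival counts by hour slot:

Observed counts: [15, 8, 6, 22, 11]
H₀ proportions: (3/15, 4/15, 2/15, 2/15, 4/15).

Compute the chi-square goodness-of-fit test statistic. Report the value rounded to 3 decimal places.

test statistic = 30.238

n = 62; E_i = n·p_i = [12.40, 16.53, 8.27, 8.27, 16.53]
χ² = (15−12.40)²/12.40 + (8−16.53)²/16.53 + (6−8.27)²/8.27 + (22−8.27)²/8.27 + (11−16.53)²/16.53 = 30.2379
df = 4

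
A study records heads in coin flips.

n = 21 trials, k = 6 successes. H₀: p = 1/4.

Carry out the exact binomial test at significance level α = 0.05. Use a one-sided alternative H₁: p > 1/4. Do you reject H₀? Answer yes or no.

Exact binomial: n=21, k=6, p₀=1/4=0.2500
P(X≥6) from Σ C(n,i)·p₀^i·(1−p₀)^(n−i)
p-value (one-sided, H₁ greater) = 0.43341
At α=0.05: p ≥ α → fail to reject H₀

reject H₀: no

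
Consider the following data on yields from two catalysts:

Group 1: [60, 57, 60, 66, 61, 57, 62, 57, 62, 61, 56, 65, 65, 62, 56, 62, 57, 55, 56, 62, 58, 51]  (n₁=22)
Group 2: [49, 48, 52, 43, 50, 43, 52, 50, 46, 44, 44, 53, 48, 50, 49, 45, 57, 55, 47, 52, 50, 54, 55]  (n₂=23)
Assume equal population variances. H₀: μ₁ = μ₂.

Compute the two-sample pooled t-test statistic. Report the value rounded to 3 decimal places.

test statistic = 8.660

x̄₁=59.455, s₁=3.751, n₁=22
x̄₂=49.391, s₂=4.031, n₂=23
s_p² = [21·3.751² + 22·4.031²]/43 = 15.1845
SE = √(s_p²·(1/22+1/23)) = 1.1621
t = (59.455−49.391)/1.1621 = 8.6598
df = 43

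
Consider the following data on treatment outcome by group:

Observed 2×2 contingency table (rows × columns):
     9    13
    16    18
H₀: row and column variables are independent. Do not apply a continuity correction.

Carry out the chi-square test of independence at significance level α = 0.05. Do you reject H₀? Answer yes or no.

Row totals [22, 34], col totals [25, 31], n=56
χ² = (9−9.82)²/9.82 + (13−12.18)²/12.18 + (16−15.18)²/15.18 + (18−18.82)²/18.82 = 0.2044
df = 1
p-value (upper-tail) = 0.65119
At α=0.05: p ≥ α → fail to reject H₀

reject H₀: no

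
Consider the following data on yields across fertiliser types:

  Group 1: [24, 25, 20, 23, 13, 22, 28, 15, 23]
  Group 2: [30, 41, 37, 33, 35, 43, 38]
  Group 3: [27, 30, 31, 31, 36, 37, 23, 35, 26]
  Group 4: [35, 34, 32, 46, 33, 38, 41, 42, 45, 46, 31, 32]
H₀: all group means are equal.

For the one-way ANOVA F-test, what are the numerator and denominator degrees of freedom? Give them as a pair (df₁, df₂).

k = 4 groups, N = 37 total
df = (k−1, N−k) = (4−1, 37−4) = (3, 33)

degrees of freedom = [3, 33]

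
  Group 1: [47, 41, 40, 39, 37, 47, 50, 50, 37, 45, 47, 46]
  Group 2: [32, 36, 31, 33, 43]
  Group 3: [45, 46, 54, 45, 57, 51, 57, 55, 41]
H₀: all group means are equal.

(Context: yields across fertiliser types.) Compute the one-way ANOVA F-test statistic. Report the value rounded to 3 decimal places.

test statistic = 13.435

Group means [43.83, 35.00, 50.11], grand mean 44.308
SSB = Σnᵢ(x̄ᵢ−x̄)² = 738.983; SSW = ΣΣ(x−x̄ᵢ)² = 632.556
MSB = 738.983/2 = 369.4915; MSW = 632.556/23 = 27.5024
F = MSB/MSW = 13.4349
df = (2, 23)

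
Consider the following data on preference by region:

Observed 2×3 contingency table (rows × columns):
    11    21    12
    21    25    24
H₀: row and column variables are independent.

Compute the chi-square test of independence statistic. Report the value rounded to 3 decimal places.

Row totals [44, 70], col totals [32, 46, 36], n=114
χ² = (11−12.35)²/12.35 + (21−17.75)²/17.75 + (12−13.89)²/13.89 + (21−19.65)²/19.65 + (25−28.25)²/28.25 + (24−22.11)²/22.11 = 1.6277
df = 2

test statistic = 1.628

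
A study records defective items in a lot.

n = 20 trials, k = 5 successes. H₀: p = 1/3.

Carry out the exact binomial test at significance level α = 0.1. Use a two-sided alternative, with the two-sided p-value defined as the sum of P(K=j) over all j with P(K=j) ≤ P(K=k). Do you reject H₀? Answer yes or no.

Exact binomial: n=20, k=5, p₀=1/3=0.3333
P(X=j) = C(n,j)·p₀^j·(1−p₀)^(n−j); p = Σ P(X=j) over j with P(X=j) ≤ P(X=5)
p-value (two-sided) = 0.48776
At α=0.1: p ≥ α → fail to reject H₀

reject H₀: no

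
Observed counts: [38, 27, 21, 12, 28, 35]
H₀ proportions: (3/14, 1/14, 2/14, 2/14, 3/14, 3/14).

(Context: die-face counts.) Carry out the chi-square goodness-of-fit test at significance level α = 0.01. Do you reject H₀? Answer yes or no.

n = 161; E_i = n·p_i = [34.50, 11.50, 23.00, 23.00, 34.50, 34.50]
χ² = (38−34.50)²/34.50 + (27−11.50)²/11.50 + (21−23.00)²/23.00 + (12−23.00)²/23.00 + (28−34.50)²/34.50 + (35−34.50)²/34.50 = 27.9130
df = 5
p-value (upper-tail) = 0.00004
At α=0.01: p < α → reject H₀

reject H₀: yes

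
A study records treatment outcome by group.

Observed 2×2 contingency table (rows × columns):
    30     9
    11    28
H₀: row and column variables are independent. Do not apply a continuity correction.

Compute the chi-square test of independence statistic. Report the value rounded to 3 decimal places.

test statistic = 18.562

Row totals [39, 39], col totals [41, 37], n=78
χ² = (30−20.50)²/20.50 + (9−18.50)²/18.50 + (11−20.50)²/20.50 + (28−18.50)²/18.50 = 18.5616
df = 1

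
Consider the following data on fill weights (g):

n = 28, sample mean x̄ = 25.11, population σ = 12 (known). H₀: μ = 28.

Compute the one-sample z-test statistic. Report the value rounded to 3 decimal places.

SE = σ/√n = 12/√28 = 2.2678
z = (x̄−μ₀)/SE = (25.11−28)/2.2678 = -1.2744

test statistic = -1.274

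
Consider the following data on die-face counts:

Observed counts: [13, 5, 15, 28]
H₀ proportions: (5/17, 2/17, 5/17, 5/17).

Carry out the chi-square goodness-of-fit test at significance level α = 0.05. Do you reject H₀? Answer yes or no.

reject H₀: yes

n = 61; E_i = n·p_i = [17.94, 7.18, 17.94, 17.94]
χ² = (13−17.94)²/17.94 + (5−7.18)²/7.18 + (15−17.94)²/17.94 + (28−17.94)²/17.94 = 8.1426
df = 3
p-value (upper-tail) = 0.04315
At α=0.05: p < α → reject H₀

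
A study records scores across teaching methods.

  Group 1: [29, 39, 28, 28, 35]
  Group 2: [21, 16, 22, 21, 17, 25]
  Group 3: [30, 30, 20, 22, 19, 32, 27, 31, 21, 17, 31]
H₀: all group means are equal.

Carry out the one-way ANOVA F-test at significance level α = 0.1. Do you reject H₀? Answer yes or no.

Group means [31.80, 20.33, 25.45], grand mean 25.500
SSB = Σnᵢ(x̄ᵢ−x̄)² = 358.639; SSW = ΣΣ(x−x̄ᵢ)² = 476.861
MSB = 358.639/2 = 179.3197; MSW = 476.861/19 = 25.0979
F = MSB/MSW = 7.1448
df = (2, 19)
p-value (upper-tail) = 0.00486
At α=0.1: p < α → reject H₀

reject H₀: yes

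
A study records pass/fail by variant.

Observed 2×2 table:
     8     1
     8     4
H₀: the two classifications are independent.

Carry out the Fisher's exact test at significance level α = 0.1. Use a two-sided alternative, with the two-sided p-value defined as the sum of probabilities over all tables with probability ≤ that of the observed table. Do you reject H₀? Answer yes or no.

reject H₀: no

Margins: r₁=9, r₂=12, c₁=16, c₂=5, n=21
p_obs = C(9,8)·C(12,8)/C(21,16); sum pmf over tables with pmf ≤ p_obs
p-value (two-sided) = 0.33835
At α=0.1: p ≥ α → fail to reject H₀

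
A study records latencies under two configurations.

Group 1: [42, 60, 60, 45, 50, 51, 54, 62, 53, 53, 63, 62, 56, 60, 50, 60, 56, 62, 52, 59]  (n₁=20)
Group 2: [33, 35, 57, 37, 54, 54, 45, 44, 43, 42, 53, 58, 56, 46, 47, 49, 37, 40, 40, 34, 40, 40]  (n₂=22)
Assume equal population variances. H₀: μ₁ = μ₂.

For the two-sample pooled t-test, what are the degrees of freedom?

degrees of freedom = 40

df = n₁ + n₂ − 2 = 20 + 22 − 2 = 40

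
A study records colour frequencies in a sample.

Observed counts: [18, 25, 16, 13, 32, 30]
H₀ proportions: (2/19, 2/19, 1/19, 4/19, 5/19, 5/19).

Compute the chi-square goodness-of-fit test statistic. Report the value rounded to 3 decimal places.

n = 134; E_i = n·p_i = [14.11, 14.11, 7.05, 28.21, 35.26, 35.26]
χ² = (18−14.11)²/14.11 + (25−14.11)²/14.11 + (16−7.05)²/7.05 + (13−28.21)²/28.21 + (32−35.26)²/35.26 + (30−35.26)²/35.26 = 30.1302
df = 5

test statistic = 30.130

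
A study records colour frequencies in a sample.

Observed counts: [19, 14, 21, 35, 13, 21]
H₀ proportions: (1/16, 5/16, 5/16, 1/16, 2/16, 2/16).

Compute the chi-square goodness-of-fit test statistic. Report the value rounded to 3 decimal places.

test statistic = 139.556

n = 123; E_i = n·p_i = [7.69, 38.44, 38.44, 7.69, 15.38, 15.38]
χ² = (19−7.69)²/7.69 + (14−38.44)²/38.44 + (21−38.44)²/38.44 + (35−7.69)²/7.69 + (13−15.38)²/15.38 + (21−15.38)²/15.38 = 139.5561
df = 5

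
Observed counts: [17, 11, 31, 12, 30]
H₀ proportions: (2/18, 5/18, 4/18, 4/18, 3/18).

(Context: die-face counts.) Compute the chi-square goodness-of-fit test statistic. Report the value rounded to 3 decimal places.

n = 101; E_i = n·p_i = [11.22, 28.06, 22.44, 22.44, 16.83]
χ² = (17−11.22)²/11.22 + (11−28.06)²/28.06 + (31−22.44)²/22.44 + (12−22.44)²/22.44 + (30−16.83)²/16.83 = 31.7634
df = 4

test statistic = 31.763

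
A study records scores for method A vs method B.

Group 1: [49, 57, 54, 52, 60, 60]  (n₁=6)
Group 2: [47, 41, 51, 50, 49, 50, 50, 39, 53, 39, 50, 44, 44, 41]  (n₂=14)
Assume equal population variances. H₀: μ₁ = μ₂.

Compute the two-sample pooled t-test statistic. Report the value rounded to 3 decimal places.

x̄₁=55.333, s₁=4.457, n₁=6
x̄₂=46.286, s₂=4.827, n₂=14
s_p² = [5·4.457² + 13·4.827²]/18 = 22.3439
SE = √(s_p²·(1/6+1/14)) = 2.3065
t = (55.333−46.286)/2.3065 = 3.9226
df = 18

test statistic = 3.923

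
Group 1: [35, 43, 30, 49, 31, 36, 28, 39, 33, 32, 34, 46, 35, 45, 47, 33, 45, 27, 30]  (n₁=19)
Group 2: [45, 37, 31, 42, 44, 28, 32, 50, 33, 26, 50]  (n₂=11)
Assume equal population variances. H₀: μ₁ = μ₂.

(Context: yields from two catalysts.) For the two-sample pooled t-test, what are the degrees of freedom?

degrees of freedom = 28

df = n₁ + n₂ − 2 = 19 + 11 − 2 = 28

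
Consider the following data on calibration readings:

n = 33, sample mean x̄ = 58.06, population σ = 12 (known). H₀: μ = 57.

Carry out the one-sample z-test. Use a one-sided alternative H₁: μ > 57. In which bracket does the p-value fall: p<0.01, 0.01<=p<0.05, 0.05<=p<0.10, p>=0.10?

p-value bracket: p>=0.10

SE = σ/√n = 12/√33 = 2.0889
z = (x̄−μ₀)/SE = (58.06−57)/2.0889 = 0.5074
p-value (one-sided, H₁ greater) = 0.30592
→ bracket: p>=0.10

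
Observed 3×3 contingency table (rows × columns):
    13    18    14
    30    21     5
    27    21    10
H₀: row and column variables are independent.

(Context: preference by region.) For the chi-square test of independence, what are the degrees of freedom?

df = (r−1)(c−1) = (3−1)·(3−1) = 4

degrees of freedom = 4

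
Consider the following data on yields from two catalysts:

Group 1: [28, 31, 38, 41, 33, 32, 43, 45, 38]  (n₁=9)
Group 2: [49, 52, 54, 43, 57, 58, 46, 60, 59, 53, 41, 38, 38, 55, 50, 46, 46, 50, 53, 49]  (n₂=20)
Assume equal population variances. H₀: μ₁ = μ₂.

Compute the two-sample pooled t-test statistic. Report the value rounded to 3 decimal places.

x̄₁=36.556, s₁=5.855, n₁=9
x̄₂=49.850, s₂=6.588, n₂=20
s_p² = [8·5.855² + 19·6.588²]/27 = 40.6953
SE = √(s_p²·(1/9+1/20)) = 2.5606
t = (36.556−49.850)/2.5606 = -5.1920
df = 27

test statistic = -5.192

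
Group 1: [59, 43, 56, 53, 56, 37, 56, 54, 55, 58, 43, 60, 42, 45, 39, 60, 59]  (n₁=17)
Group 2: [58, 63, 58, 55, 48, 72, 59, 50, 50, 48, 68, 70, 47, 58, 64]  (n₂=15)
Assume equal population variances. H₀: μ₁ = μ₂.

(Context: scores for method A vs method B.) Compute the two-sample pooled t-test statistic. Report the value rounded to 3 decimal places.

x̄₁=51.471, s₁=8.001, n₁=17
x̄₂=57.867, s₂=8.280, n₂=15
s_p² = [16·8.001² + 14·8.280²]/30 = 66.1323
SE = √(s_p²·(1/17+1/15)) = 2.8808
t = (51.471−57.867)/2.8808 = -2.2203
df = 30

test statistic = -2.220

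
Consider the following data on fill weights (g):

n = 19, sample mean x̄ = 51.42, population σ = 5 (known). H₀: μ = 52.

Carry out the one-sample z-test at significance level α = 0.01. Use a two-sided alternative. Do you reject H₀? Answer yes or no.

SE = σ/√n = 5/√19 = 1.1471
z = (x̄−μ₀)/SE = (51.42−52)/1.1471 = -0.5056
p-value (two-sided) = 0.61311
At α=0.01: p ≥ α → fail to reject H₀

reject H₀: no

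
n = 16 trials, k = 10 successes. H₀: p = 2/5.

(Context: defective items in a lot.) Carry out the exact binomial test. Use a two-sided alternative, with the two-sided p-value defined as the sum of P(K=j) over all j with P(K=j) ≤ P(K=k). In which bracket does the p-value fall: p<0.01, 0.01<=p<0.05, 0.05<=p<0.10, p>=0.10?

p-value bracket: 0.05<=p<0.10

Exact binomial: n=16, k=10, p₀=2/5=0.4000
P(X=j) = C(n,j)·p₀^j·(1−p₀)^(n−j); p = Σ P(X=j) over j with P(X=j) ≤ P(X=10)
p-value (two-sided) = 0.07666
→ bracket: 0.05<=p<0.10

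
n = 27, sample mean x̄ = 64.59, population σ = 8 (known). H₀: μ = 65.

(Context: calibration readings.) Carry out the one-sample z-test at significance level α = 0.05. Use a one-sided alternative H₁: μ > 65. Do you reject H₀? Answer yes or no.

reject H₀: no

SE = σ/√n = 8/√27 = 1.5396
z = (x̄−μ₀)/SE = (64.59−65)/1.5396 = -0.2663
p-value (one-sided, H₁ greater) = 0.60500
At α=0.05: p ≥ α → fail to reject H₀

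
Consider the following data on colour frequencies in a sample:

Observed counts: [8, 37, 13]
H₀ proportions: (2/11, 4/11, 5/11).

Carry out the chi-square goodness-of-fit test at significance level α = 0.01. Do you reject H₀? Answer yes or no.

n = 58; E_i = n·p_i = [10.55, 21.09, 26.36]
χ² = (8−10.55)²/10.55 + (37−21.09)²/21.09 + (13−26.36)²/26.36 = 19.3888
df = 2
p-value (upper-tail) = 0.00006
At α=0.01: p < α → reject H₀

reject H₀: yes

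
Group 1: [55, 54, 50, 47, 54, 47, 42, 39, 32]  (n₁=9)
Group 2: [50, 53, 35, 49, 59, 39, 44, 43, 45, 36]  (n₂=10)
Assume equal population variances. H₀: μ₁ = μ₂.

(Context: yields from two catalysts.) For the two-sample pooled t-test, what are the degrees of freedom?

df = n₁ + n₂ − 2 = 9 + 10 − 2 = 17

degrees of freedom = 17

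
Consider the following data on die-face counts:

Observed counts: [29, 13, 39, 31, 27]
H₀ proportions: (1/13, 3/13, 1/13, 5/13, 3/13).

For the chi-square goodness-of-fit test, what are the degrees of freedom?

degrees of freedom = 4

df = k − 1 = 5 − 1 = 4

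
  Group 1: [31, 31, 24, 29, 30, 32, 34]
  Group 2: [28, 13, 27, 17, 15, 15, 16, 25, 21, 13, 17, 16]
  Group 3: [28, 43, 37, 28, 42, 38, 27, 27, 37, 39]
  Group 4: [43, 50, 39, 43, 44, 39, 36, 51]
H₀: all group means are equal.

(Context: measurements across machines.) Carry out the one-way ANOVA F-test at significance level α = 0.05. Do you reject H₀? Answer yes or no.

reject H₀: yes

Group means [30.14, 18.58, 34.60, 43.12], grand mean 30.405
SSB = Σnᵢ(x̄ᵢ−x̄)² = 3147.870; SSW = ΣΣ(x−x̄ᵢ)² = 937.049
MSB = 3147.870/3 = 1049.2900; MSW = 937.049/33 = 28.3954
F = MSB/MSW = 36.9528
df = (3, 33)
p-value (upper-tail) = 0.00000
At α=0.05: p < α → reject H₀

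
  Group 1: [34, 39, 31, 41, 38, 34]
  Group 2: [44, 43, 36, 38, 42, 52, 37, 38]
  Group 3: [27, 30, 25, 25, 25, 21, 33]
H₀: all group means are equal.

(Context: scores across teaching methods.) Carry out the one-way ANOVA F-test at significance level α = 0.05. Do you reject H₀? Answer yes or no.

reject H₀: yes

Group means [36.17, 41.25, 26.57], grand mean 34.905
SSB = Σnᵢ(x̄ᵢ−x̄)² = 817.762; SSW = ΣΣ(x−x̄ᵢ)² = 356.048
MSB = 817.762/2 = 408.8810; MSW = 356.048/18 = 19.7804
F = MSB/MSW = 20.6710
df = (2, 18)
p-value (upper-tail) = 0.00002
At α=0.05: p < α → reject H₀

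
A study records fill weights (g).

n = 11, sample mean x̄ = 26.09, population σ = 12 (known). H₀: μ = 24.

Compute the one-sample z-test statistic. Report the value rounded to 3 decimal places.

test statistic = 0.578

SE = σ/√n = 12/√11 = 3.6181
z = (x̄−μ₀)/SE = (26.09−24)/3.6181 = 0.5776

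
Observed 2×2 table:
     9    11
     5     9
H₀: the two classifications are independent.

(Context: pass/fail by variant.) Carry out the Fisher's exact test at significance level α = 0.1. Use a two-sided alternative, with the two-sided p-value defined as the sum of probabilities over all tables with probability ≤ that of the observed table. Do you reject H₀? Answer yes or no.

Margins: r₁=20, r₂=14, c₁=14, c₂=20, n=34
p_obs = C(20,9)·C(14,5)/C(34,14); sum pmf over tables with pmf ≤ p_obs
p-value (two-sided) = 0.72824
At α=0.1: p ≥ α → fail to reject H₀

reject H₀: no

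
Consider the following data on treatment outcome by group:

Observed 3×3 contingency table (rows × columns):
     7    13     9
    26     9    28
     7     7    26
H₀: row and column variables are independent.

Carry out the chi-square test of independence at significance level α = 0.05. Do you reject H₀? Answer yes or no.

Row totals [29, 63, 40], col totals [40, 29, 63], n=132
χ² = (7−8.79)²/8.79 + (13−6.37)²/6.37 + (9−13.84)²/13.84 + (26−19.09)²/19.09 + (9−13.84)²/13.84 + (28−30.07)²/30.07 + (7−12.12)²/12.12 + (7−8.79)²/8.79 + (26−19.09)²/19.09 = 18.3173
df = 4
p-value (upper-tail) = 0.00107
At α=0.05: p < α → reject H₀

reject H₀: yes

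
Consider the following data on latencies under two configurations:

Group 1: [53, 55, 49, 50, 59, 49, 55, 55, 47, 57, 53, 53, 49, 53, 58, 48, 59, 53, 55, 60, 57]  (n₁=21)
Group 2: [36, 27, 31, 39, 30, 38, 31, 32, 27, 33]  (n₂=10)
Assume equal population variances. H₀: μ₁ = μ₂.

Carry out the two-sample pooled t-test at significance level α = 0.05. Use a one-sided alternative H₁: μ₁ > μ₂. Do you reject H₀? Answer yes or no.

reject H₀: yes

x̄₁=53.667, s₁=3.890, n₁=21
x̄₂=32.400, s₂=4.169, n₂=10
s_p² = [20·3.890² + 9·4.169²]/29 = 15.8299
SE = √(s_p²·(1/21+1/10)) = 1.5287
t = (53.667−32.400)/1.5287 = 13.9120
df = 29
p-value (one-sided, H₁ greater) = 0.00000
At α=0.05: p < α → reject H₀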